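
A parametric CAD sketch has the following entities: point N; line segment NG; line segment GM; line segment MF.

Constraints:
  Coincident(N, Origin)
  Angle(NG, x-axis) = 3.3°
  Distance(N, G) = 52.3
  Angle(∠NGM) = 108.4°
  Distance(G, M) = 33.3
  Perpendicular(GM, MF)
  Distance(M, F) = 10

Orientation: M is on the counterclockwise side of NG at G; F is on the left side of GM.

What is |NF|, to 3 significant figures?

63.6

N is at the origin; NG runs at 3.3° with length 52.3, so G = 52.3·(cos 3.3°, sin 3.3°) = (52.2, 3.01). ∠NGM = 108.4°, so GM runs at 3.3° + (180° − 108.4°) = 74.9° from the x-axis; with |GM| = 33.3, M = G + 33.3·(cos 74.9°, sin 74.9°) = (60.9, 35.2). GM ⟂ MF; with |MF| = 10.0 on the left of GM, F = M + 10.0·(-0.965, 0.261) = (51.2, 37.8). Then |NF| = |F − N| = 63.6.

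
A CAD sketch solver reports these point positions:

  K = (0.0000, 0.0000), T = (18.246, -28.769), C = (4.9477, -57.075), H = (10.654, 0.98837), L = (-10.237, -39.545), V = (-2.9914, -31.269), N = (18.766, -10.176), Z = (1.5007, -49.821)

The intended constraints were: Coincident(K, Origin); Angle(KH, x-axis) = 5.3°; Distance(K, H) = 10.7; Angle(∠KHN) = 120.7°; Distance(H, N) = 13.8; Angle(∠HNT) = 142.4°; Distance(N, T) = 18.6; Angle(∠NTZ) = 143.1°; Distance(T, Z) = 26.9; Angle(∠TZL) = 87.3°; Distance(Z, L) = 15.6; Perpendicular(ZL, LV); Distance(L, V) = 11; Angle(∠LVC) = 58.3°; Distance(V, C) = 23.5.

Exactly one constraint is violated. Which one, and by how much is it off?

Distance(V, C) = 23.5 — off by 3.50.

K = (0.00, 0.00) ✓; KH at 5.300° ✓; |KH| = 10.70 ✓; ∠KHN = 120.7° ✓; |HN| = 13.80 ✓; ∠HNT = 142.4° ✓; |NT| = 18.60 ✓; ∠NTZ = 143.1° ✓; |TZ| = 26.90 ✓; ∠TZL = 87.30° ✓; |ZL| = 15.60 ✓; ∠(ZL, LV) = 90.00° ✓; |LV| = 11.00 ✓; ∠LVC = 58.30° ✓; |VC| = 27.00 ✗.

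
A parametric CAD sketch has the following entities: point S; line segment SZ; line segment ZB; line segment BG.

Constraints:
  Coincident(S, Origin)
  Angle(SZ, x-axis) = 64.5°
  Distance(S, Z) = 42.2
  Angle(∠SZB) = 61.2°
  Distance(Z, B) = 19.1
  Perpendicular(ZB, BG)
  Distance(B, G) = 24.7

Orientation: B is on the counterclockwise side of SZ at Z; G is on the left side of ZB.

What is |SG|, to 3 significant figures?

12.3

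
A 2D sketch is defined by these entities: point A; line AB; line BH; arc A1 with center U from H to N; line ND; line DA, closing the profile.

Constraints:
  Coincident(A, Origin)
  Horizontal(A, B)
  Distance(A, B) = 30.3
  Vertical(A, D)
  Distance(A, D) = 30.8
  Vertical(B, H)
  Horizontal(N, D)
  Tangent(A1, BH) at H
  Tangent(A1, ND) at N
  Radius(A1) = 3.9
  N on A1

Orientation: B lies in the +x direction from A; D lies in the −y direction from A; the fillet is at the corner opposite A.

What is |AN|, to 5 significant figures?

40.566

A is at the origin; AB is horizontal with |AB| = 30.3 and B on the +x side, so B = (30.300, 0.0000). AD is vertical with |AD| = 30.8 and D on the −y side, so D = (0.0000, -30.800). The virtual corner opposite A is at (30.300, -30.800). Tangency of A1 to BH means the radius UH is perpendicular to BH and since A1 is tangent to ND there, UN ⟂ ND, with radius 3.9, so the center U sits 3.9 in from both sides at U = (26.400, -26.900). That places the tangent points at H = (30.300, -26.900) on BH and N = (26.400, -30.800) on ND. Then |AN| = |N − A| = 40.566.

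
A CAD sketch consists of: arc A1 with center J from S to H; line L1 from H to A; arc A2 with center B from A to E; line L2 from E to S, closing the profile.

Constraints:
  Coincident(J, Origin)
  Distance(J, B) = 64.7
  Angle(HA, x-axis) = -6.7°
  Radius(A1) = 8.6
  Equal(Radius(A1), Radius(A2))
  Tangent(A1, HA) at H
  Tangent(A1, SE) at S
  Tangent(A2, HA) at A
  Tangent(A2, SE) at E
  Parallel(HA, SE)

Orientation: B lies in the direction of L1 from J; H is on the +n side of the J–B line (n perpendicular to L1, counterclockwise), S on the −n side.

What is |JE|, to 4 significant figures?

65.27

Tangency of A1 to both parallel lines with radius 8.6 puts H and S at J ± 8.6·n: H = (1.003, 8.541), S = (-1.003, -8.541). Equal radii place A and E the same way about B: A = B + 8.6·n = (65.26, 0.9927), E = B − 8.6·n = (63.25, -16.09). Then |JE| = |E − J| = 65.27.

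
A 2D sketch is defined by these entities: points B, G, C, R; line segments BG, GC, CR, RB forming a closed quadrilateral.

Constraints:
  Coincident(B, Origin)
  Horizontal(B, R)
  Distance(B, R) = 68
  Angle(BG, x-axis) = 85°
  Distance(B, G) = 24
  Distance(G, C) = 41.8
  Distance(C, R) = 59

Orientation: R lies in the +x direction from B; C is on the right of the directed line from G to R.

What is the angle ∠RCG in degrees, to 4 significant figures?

86.36°

B is at the origin; B and R share the same y with |BR| = 68.0 and R in +x, so R = (68.0, 0). BG runs at 85.0° with |BG| = 24.0, so G = (2.092, 23.91). C is determined by |GC| = 41.8 and |CR| = 59.0 together: it lies at the intersection of circle(G, 41.8) and circle(R, 59.0). With |GR| = 70.11, the foot of the radical line on GR is 22.69 from G and the perpendicular offset is √(41.8² − 22.69²) = 35.10. Taking the right-of-GR solution: C = (11.45, -16.83).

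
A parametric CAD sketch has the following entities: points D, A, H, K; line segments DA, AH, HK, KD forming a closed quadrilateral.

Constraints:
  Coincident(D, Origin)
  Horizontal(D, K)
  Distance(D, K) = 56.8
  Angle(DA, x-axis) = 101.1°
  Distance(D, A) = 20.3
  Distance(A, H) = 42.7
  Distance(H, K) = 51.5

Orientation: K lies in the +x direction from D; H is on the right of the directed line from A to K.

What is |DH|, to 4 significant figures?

22.71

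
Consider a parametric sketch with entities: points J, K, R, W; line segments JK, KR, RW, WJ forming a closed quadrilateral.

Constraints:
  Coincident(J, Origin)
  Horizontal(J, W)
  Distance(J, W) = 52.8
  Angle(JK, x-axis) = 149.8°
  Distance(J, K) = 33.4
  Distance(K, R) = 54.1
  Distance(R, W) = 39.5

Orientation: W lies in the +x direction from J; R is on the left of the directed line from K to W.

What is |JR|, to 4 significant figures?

36.46

Checks: |KR| = 54.10 ✓; |RW| = 39.50 ✓.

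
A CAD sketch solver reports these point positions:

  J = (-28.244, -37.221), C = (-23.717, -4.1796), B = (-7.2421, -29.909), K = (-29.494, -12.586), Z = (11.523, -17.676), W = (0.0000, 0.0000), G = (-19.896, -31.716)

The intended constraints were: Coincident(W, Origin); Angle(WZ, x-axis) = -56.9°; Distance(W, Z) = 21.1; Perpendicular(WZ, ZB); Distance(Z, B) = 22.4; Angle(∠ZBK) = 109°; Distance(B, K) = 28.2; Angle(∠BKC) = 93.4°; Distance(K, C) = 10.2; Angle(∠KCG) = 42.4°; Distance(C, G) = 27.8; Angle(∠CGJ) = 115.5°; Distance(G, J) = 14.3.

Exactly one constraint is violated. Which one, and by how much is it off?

Distance(G, J) = 14.3 — off by 4.30.

W = (0.00, 0.00) ✓; WZ at -56.90° ✓; |WZ| = 21.10 ✓; ∠(WZ, ZB) = 90.00° ✓; |ZB| = 22.40 ✓; ∠ZBK = 109.0° ✓; |BK| = 28.20 ✓; ∠BKC = 93.40° ✓; |KC| = 10.20 ✓; ∠KCG = 42.40° ✓; |CG| = 27.80 ✓; ∠CGJ = 115.5° ✓; |GJ| = 10.00 ✗.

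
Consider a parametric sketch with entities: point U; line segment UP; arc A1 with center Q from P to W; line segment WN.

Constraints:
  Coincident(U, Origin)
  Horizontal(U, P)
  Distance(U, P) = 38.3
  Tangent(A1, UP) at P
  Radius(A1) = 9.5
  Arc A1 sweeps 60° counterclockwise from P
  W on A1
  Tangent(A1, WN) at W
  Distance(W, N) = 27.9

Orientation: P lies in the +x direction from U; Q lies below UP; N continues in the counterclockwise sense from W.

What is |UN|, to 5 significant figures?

33.104

On A1, P sits at bearing 90° from Q; a 60° counterclockwise sweep puts W at bearing 150°, so W = Q + 9.5·(cos 150°, sin 150°) = (30.073, -4.7500). Tangency of A1 to WN means the radius QW is perpendicular to WN, so WN runs along (−sin 150°, cos 150°); with |WN| = 27.9, N = (16.123, -28.912). Then |UN| = |N − U| = 33.104.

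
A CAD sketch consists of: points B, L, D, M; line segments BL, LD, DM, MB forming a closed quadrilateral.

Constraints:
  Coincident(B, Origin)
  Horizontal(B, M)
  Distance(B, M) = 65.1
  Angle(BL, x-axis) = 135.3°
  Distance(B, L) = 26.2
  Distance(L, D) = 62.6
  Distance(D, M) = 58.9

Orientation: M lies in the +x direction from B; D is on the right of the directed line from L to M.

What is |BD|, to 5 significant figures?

37.235

B is at the origin; B and M share the same y with |BM| = 65.1 and M in +x, so M = (65.1, 0). BL runs at 135.3° with |BL| = 26.2, so L = (-18.623, 18.429). D is determined by |LD| = 62.6 and |DM| = 58.9 together: it lies at the intersection of circle(L, 62.6) and circle(M, 58.9). With |LM| = 85.727, the foot of the radical line on LM is 45.486 from L and the perpendicular offset is √(62.6² − 45.486²) = 43.010. Taking the right-of-LM solution: D = (16.553, -33.353).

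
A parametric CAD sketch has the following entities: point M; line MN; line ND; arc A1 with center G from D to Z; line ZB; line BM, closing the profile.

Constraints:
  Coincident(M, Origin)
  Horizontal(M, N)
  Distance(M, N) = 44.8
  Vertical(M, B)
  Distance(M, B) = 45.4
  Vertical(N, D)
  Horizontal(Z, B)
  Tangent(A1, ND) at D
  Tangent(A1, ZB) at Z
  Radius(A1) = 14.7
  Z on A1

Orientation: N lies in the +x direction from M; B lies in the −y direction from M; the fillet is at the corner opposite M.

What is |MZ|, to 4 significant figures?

54.47

The virtual corner opposite M is at (44.80, -45.40). A1 meets ND tangentially, so GD is at right angles to ND and the tangent condition forces GZ to be normal to ZB, with radius 14.7, so the center G sits 14.7 in from both sides at G = (30.10, -30.70). That places the tangent points at D = (44.80, -30.70) on ND and Z = (30.10, -45.40) on ZB. Then |MZ| = |Z − M| = 54.47.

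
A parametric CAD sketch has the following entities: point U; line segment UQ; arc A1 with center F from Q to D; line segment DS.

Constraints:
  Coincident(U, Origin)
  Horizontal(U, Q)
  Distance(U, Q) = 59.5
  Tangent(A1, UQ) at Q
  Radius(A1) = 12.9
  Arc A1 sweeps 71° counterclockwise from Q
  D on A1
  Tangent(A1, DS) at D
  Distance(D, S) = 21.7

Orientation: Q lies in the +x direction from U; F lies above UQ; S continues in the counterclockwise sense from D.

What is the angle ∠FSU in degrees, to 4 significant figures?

19.92°

U is at the origin; UQ is horizontal with |UQ| = 59.5 and Q on the +x side, so Q = (59.50, 0.000). Tangency of A1 to UQ means the radius FQ is perpendicular to UQ, so F = Q + (0, 12.9) = (59.50, 12.90). On A1, Q sits at bearing -90° from F; a 71° counterclockwise sweep puts D at bearing -19°, so D = F + 12.9·(cos -19°, sin -19°) = (71.70, 8.700). Tangency of A1 to DS means the radius FD is perpendicular to DS, so DS runs along (−sin -19°, cos -19°); with |DS| = 21.7, S = (78.76, 29.22). Then cos ∠FSU = SF·SU / (|SF||SU|), giving 19.92°.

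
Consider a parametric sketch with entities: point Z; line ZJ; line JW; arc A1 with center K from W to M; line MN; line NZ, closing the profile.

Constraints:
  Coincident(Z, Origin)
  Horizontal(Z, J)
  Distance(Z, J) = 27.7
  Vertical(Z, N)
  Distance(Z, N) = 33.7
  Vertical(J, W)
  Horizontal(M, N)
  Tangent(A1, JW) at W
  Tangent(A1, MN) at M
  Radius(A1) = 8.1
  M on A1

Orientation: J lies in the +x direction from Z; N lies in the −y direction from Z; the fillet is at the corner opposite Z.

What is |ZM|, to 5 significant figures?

38.985

Z is at the origin; Z and J share the same y with |ZJ| = 27.7 and J on the +x side, so J = (27.700, 0.0000). ZN is vertical with |ZN| = 33.7 and N on the −y side, so N = (0.0000, -33.700). The virtual corner opposite Z is at (27.700, -33.700). Tangency of A1 to JW means the radius KW is perpendicular to JW and since A1 is tangent to MN there, KM ⟂ MN, with radius 8.1, so the center K sits 8.1 in from both sides at K = (19.600, -25.600). That places the tangent points at W = (27.700, -25.600) on JW and M = (19.600, -33.700) on MN. Then |ZM| = |M − Z| = 38.985.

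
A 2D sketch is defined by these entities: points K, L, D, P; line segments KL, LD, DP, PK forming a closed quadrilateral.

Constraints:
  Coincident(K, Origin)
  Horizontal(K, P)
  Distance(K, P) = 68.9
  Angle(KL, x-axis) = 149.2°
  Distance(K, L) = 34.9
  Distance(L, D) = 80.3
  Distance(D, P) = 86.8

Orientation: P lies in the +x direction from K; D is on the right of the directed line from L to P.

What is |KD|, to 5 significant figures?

55.707

K is at the origin; KP is horizontal with |KP| = 68.9 and P in +x, so P = (68.9, 0). KL runs at 149.2° with |KL| = 34.9, so L = (-29.978, 17.870). D is determined by |LD| = 80.3 and |DP| = 86.8 together: it lies at the intersection of circle(L, 80.3) and circle(P, 86.8). With |LP| = 100.48, the foot of the radical line on LP is 44.835 from L and the perpendicular offset is √(80.3² − 44.835²) = 66.618. Taking the right-of-LP solution: D = (2.2945, -55.659).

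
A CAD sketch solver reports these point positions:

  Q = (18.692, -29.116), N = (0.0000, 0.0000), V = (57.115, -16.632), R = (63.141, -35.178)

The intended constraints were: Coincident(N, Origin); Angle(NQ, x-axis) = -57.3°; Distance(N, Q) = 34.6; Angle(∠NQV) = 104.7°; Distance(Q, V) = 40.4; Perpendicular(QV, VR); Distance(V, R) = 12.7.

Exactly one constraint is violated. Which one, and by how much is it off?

Distance(V, R) = 12.7 — off by 6.80.

N = (0.00, 0.00) ✓; NQ at -57.30° ✓; |NQ| = 34.60 ✓; ∠NQV = 104.7° ✓; |QV| = 40.40 ✓; ∠(QV, VR) = 90.00° ✓; |VR| = 19.50 ✗.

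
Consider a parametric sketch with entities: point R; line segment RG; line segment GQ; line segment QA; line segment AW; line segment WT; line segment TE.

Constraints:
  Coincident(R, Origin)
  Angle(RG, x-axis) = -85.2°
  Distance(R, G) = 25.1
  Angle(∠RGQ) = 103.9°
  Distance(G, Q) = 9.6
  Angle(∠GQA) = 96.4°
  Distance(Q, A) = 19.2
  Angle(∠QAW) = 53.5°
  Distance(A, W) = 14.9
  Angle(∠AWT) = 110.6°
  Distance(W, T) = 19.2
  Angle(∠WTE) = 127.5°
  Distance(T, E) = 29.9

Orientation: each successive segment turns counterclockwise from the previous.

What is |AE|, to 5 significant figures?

43.750

R is at the origin; RG runs at -85.2° with length 25.1, so G = (2.1003, -25.012). ∠RGQ = 103.9° gives GQ at -9.1000° from the x-axis; with |GQ| = 9.6, Q = (11.579, -26.530). ∠GQA = 96.4° gives QA at 74.500° from the x-axis; with |QA| = 19.2, A = (16.710, -8.0286). ∠QAW = 53.5° gives AW at -159.00° from the x-axis; with |AW| = 14.9, W = (2.8001, -13.368). ∠AWT = 110.6° gives WT at -89.600° from the x-axis; with |WT| = 19.2, T = (2.9342, -32.568). ∠WTE = 127.5° gives TE at -37.100° from the x-axis; with |TE| = 29.9, E = (26.782, -50.604). Then |AE| = |E − A| = 43.750.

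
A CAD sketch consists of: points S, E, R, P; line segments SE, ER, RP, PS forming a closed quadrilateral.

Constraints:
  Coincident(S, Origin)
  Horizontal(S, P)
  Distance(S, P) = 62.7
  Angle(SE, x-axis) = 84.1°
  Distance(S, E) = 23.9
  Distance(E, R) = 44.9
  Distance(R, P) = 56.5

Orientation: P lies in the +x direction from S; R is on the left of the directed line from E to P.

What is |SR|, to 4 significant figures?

63.67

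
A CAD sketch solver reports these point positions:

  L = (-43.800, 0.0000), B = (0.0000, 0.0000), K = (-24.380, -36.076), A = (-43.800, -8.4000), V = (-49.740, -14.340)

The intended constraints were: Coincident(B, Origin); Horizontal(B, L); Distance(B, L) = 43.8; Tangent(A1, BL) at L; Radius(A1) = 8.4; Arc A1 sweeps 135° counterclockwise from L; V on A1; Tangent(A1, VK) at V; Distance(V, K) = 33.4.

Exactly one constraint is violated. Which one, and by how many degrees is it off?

Tangent(A1, VK) at V — off by 4.40°.

B = (0.00, 0.00) ✓; B.y = 0.00, L.y = 0.00 ✓; |BL| = 43.80 ✓; ∠(AL, LB) = 90.00° ✓; |AL| = 8.400 ✓; bearing(A→V) − bearing(A→L) = 135.0° ✓; |AV| = 8.400 ✓; ∠(AV, VK) = 85.60° ✗; |VK| = 33.40 ✓.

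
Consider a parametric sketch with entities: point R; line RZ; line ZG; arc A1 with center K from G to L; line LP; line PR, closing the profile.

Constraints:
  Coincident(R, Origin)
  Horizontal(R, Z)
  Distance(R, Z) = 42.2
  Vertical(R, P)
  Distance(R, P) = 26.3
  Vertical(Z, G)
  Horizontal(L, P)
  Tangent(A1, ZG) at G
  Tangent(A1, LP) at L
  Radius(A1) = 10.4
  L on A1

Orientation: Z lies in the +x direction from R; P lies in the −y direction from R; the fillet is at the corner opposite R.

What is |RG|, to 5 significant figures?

45.096

The virtual corner opposite R is at (42.200, -26.300). A1 meets ZG tangentially, so KG is at right angles to ZG and since A1 is tangent to LP there, KL ⟂ LP, with radius 10.4, so the center K sits 10.4 in from both sides at K = (31.800, -15.900). That places the tangent points at G = (42.200, -15.900) on ZG and L = (31.800, -26.300) on LP. Then |RG| = |G − R| = 45.096.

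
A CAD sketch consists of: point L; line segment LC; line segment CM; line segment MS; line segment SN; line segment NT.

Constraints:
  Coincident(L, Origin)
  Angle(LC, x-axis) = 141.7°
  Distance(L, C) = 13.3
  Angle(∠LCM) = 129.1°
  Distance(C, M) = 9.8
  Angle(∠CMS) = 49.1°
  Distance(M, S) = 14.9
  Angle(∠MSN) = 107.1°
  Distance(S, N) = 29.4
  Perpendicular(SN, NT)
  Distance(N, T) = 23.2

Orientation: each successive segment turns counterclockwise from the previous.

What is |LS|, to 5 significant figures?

8.4847

L is at the origin; LC runs at 141.7° with length 13.3, so C = (-10.438, 8.2431). ∠LCM = 129.1° gives CM at -167.40° from the x-axis; with |CM| = 9.8, M = (-20.002, 6.1053). ∠CMS = 49.1° gives MS at -36.500° from the x-axis; with |MS| = 14.9, S = (-8.0240, -2.7576). Then |LS| = |S − L| = 8.4847.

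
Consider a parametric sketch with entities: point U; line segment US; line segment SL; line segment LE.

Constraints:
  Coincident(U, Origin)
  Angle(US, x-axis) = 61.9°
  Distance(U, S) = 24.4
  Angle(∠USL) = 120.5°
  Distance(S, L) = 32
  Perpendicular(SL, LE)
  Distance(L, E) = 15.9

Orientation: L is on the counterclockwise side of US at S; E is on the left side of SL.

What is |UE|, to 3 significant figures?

44.7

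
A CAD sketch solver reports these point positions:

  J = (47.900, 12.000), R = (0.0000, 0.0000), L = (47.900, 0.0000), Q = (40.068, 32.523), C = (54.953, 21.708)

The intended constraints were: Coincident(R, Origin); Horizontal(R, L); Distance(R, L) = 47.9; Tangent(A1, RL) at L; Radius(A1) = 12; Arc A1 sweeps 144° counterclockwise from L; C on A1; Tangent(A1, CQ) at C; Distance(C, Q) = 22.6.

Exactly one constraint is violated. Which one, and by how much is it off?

Distance(C, Q) = 22.6 — off by 4.20.

R = (0.00, 0.00) ✓; R.y = 0.00, L.y = 0.00 ✓; |RL| = 47.90 ✓; ∠(JL, LR) = 90.00° ✓; |JL| = 12.00 ✓; bearing(J→C) − bearing(J→L) = 144.0° ✓; |JC| = 12.00 ✓; ∠(JC, CQ) = 90.00° ✓; |CQ| = 18.40 ✗.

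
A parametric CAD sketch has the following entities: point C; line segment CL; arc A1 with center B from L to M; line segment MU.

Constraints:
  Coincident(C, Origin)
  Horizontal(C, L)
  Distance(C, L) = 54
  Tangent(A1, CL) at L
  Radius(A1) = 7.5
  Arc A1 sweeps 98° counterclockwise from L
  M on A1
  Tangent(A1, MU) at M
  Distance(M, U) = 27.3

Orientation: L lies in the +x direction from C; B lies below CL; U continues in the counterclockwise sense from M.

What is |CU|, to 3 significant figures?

61.7

On A1, L sits at bearing 90° from B; a 98° counterclockwise sweep puts M at bearing 188°, so M = B + 7.5·(cos 188°, sin 188°) = (46.6, -8.54). A1 meets MU tangentially, so BM is at right angles to MU, so MU runs along (−sin 188°, cos 188°); with |MU| = 27.3, U = (50.4, -35.6). Then |CU| = |U − C| = 61.7.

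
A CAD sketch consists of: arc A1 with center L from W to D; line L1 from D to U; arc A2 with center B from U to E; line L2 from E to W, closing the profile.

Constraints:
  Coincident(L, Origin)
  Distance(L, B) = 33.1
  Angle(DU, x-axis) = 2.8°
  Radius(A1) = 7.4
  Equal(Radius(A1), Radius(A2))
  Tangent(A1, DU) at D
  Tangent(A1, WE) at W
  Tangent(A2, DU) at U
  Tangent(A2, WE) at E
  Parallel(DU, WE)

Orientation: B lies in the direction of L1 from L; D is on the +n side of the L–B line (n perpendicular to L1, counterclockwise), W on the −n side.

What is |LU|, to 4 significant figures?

33.92

The slot axis is L1's direction at 2.8°, so u = (cos 2.8°, sin 2.8°) = (0.9988, 0.04885) and n = (−sin 2.8°, cos 2.8°) = (-0.04885, 0.9988). L is at the origin and B lies 33.1 along u from L, so B = 33.1·u = (33.06, 1.617). Tangency of A1 to both parallel lines with radius 7.4 puts D and W at L ± 7.4·n: D = (-0.3615, 7.391), W = (0.3615, -7.391). Equal radii place U and E the same way about B: U = B + 7.4·n = (32.70, 9.008), E = B − 7.4·n = (33.42, -5.774). Then |LU| = |U − L| = 33.92.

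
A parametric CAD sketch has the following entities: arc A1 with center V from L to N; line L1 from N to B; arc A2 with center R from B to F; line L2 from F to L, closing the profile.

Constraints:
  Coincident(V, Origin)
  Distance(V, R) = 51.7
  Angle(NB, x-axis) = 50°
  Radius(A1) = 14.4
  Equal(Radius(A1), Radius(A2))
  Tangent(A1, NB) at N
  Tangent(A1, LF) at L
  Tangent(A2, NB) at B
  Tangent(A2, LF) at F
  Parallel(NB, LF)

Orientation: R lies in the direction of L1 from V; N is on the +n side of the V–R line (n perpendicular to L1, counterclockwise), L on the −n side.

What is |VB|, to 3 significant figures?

53.7

The slot axis is L1's direction at 50.0°, so u = (cos 50.0°, sin 50.0°) = (0.643, 0.766) and n = (−sin 50.0°, cos 50.0°) = (-0.766, 0.643). V is at the origin and R lies 51.7 along u from V, so R = 51.7·u = (33.2, 39.6). Tangency of A1 to both parallel lines with radius 14.4 puts N and L at V ± 14.4·n: N = (-11.0, 9.26), L = (11.0, -9.26). Equal radii place B and F the same way about R: B = R + 14.4·n = (22.2, 48.9), F = R − 14.4·n = (44.3, 30.3). Then |VB| = |B − V| = 53.7.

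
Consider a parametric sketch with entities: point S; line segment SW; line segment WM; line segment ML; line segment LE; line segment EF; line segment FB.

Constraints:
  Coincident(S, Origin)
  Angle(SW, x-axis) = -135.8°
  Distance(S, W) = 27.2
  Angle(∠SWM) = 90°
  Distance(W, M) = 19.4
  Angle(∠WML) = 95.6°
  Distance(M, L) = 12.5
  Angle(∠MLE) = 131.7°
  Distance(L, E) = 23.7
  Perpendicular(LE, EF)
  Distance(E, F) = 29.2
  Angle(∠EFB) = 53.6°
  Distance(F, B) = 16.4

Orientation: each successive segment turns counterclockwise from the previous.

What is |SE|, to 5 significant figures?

5.2671

S is at the origin; SW runs at -135.8° with length 27.2, so W = (-19.500, -18.963). ∠SWM = 90.0° gives WM at -45.800° from the x-axis; with |WM| = 19.4, M = (-5.9750, -32.871). ∠WML = 95.6° gives ML at 38.600° from the x-axis; with |ML| = 12.5, L = (3.7940, -25.072). ∠MLE = 131.7° gives LE at 86.900° from the x-axis; with |LE| = 23.7, E = (5.0757, -1.4071). Then |SE| = |E − S| = 5.2671.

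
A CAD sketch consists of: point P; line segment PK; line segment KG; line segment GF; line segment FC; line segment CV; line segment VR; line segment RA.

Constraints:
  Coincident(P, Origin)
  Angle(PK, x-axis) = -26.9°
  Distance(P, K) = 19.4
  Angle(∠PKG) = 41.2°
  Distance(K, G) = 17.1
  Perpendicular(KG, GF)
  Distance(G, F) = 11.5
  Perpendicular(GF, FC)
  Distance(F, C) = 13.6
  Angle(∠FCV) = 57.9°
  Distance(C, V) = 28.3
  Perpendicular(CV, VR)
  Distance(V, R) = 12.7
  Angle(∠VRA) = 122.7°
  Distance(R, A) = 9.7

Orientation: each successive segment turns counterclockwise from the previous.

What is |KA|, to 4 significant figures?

29.67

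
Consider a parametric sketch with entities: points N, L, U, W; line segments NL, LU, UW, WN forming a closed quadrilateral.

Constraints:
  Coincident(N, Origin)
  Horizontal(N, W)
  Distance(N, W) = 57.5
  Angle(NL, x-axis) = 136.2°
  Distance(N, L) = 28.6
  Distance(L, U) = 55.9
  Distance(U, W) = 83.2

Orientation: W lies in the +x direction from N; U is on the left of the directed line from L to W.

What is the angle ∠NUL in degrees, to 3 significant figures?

24.3°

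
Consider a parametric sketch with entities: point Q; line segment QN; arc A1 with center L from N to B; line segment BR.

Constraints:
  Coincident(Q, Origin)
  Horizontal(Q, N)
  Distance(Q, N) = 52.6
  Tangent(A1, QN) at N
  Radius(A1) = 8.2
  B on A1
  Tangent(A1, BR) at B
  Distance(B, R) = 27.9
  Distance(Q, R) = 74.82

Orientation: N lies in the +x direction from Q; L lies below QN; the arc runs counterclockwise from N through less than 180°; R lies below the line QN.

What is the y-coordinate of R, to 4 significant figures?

-33.53

Checks: |LN| = 8.200 ✓; |LB| = 8.200 ✓; ∠(LB, BR) = 90.00° ✓; |BR| = 27.90 ✓; |QR| = 74.82 ✓.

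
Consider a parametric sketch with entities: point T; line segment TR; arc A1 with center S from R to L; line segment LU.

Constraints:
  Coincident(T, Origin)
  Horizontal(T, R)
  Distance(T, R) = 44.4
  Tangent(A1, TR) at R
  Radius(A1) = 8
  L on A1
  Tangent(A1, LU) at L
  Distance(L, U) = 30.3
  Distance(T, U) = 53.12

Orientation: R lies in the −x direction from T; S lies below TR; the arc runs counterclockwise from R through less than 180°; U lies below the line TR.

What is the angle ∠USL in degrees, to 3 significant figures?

75.2°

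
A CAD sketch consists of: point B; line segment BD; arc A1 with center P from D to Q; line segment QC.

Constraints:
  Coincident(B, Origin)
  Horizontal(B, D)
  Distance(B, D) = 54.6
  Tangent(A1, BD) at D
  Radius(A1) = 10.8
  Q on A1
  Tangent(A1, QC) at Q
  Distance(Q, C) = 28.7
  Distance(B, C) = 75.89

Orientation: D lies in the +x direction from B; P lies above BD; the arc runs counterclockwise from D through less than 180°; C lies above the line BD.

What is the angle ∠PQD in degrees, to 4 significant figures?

44.23°

Checks: B = (0.00, 0.00) ✓; |PQ| = 10.80 ✓; ∠(PQ, QC) = 90.00° ✓; |QC| = 28.70 ✓; |BC| = 75.89 ✓.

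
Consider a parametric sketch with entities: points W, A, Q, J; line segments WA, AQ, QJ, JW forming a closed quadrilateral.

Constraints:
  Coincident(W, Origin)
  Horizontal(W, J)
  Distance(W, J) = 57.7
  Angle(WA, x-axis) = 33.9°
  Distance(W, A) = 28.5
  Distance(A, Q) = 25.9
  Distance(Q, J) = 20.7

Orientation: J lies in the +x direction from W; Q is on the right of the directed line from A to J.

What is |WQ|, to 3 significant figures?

38.3

Checks: |AQ| = 25.90 ✓; |QJ| = 20.70 ✓.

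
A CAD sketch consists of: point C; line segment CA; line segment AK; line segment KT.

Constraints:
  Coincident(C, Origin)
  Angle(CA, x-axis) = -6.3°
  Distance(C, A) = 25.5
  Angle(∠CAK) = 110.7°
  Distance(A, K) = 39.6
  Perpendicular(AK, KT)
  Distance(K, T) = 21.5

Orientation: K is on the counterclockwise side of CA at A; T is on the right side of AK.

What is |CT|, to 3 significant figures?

66.5

∠CAK = 110.7°, so AK runs at -6.3° + (180° − 110.7°) = 63.0° from the x-axis; with |AK| = 39.6, K = A + 39.6·(cos 63.0°, sin 63.0°) = (43.3, 32.5). AK ⟂ KT; with |KT| = 21.5 on the right of AK, T = K + 21.5·(0.891, -0.454) = (62.5, 22.7). Then |CT| = |T − C| = 66.5.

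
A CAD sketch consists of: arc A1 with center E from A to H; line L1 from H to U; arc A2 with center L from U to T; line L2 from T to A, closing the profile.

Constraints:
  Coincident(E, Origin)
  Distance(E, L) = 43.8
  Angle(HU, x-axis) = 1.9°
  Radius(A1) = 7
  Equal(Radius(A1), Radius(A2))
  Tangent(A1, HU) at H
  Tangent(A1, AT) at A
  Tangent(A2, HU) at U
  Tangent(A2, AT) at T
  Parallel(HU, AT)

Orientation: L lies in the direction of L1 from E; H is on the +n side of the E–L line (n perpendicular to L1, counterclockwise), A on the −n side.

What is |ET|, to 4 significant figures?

44.36

The slot axis is L1's direction at 1.9°, so u = (cos 1.9°, sin 1.9°) = (0.9995, 0.03316) and n = (−sin 1.9°, cos 1.9°) = (-0.03316, 0.9995). E is at the origin and L lies 43.8 along u from E, so L = 43.8·u = (43.78, 1.452). Tangency of A1 to both parallel lines with radius 7.0 puts H and A at E ± 7.0·n: H = (-0.2321, 6.996), A = (0.2321, -6.996). Equal radii place U and T the same way about L: U = L + 7.0·n = (43.54, 8.448), T = L − 7.0·n = (44.01, -5.544). Then |ET| = |T − E| = 44.36.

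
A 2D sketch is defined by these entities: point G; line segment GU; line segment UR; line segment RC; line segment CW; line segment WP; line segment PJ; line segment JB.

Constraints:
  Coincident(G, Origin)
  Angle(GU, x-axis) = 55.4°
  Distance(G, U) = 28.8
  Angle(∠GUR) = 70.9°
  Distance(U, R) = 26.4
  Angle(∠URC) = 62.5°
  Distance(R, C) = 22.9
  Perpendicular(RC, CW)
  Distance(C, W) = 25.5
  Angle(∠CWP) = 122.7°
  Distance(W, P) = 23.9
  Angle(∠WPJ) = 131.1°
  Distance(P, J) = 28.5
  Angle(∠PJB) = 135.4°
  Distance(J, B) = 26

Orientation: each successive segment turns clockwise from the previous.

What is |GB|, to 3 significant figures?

69.4

∠WPJ = 131.1° gives PJ at -7.40° from the x-axis; with |PJ| = 28.5, J = (51.6, 36.3). ∠PJB = 135.4° gives JB at -52.0° from the x-axis; with |JB| = 26.0, B = (67.6, 15.8). Then |GB| = |B − G| = 69.4.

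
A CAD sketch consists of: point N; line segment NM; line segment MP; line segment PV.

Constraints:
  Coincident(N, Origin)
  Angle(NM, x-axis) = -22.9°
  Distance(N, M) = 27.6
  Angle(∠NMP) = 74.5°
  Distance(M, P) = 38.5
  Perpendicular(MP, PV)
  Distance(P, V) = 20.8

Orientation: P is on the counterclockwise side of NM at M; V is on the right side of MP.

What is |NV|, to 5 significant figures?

56.702

∠NMP = 74.5°, so MP runs at -22.9° + (180° − 74.5°) = 82.600° from the x-axis; with |MP| = 38.5, P = M + 38.5·(cos 82.600°, sin 82.600°) = (30.383, 27.440). The perpendicularity gives PV at right angles to MP; with |PV| = 20.8 on the right of MP, V = P + 20.8·(0.99167, -0.12880) = (51.010, 24.761). Then |NV| = |V − N| = 56.702.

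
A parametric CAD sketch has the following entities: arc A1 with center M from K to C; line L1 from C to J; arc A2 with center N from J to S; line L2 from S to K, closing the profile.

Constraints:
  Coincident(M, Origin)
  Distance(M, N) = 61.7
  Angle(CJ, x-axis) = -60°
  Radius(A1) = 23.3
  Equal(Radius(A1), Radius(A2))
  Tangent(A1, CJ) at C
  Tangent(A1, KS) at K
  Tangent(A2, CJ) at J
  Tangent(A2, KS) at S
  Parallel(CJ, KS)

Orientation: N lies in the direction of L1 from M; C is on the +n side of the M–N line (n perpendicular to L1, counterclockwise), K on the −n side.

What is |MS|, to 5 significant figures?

65.953

Tangency of A1 to both parallel lines with radius 23.3 puts C and K at M ± 23.3·n: C = (20.178, 11.650), K = (-20.178, -11.650). Equal radii place J and S the same way about N: J = N + 23.3·n = (51.028, -41.784), S = N − 23.3·n = (10.672, -65.084). Then |MS| = |S − M| = 65.953.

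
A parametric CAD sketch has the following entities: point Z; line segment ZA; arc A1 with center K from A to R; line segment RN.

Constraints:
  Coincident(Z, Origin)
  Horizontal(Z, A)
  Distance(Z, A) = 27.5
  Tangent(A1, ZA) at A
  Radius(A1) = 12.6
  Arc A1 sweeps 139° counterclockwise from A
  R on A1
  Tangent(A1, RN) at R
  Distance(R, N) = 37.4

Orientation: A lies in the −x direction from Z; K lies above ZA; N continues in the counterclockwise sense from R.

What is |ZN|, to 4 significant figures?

66.55

Z is at the origin; Z and A share the same y with |ZA| = 27.5 and A on the −x side, so A = (-27.50, 0.000). A1 meets ZA tangentially, so KA is at right angles to ZA, so K = A + (0, 12.6) = (-27.50, 12.60). On A1, A sits at bearing -90° from K; a 139° counterclockwise sweep puts R at bearing 49°, so R = K + 12.6·(cos 49°, sin 49°) = (-19.23, 22.11). The tangent condition forces KR to be normal to RN, so RN runs along (−sin 49°, cos 49°); with |RN| = 37.4, N = (-47.46, 46.65). Then |ZN| = |N − Z| = 66.55.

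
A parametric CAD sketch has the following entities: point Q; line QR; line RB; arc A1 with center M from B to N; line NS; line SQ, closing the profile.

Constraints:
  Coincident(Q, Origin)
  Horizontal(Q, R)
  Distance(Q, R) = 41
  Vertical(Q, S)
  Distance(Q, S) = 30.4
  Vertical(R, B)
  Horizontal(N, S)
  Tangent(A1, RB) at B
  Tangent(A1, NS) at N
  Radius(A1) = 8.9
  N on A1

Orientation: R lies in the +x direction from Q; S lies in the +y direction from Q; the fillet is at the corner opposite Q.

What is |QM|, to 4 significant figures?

38.63

Q and S share the same x with |QS| = 30.4 and S on the +y side, so S = (0.000, 30.40). The virtual corner opposite Q is at (41.00, 30.40). The tangent condition forces MB to be normal to RB and the tangent condition forces MN to be normal to NS, with radius 8.9, so the center M sits 8.9 in from both sides at M = (32.10, 21.50). Then |QM| = |M − Q| = 38.63.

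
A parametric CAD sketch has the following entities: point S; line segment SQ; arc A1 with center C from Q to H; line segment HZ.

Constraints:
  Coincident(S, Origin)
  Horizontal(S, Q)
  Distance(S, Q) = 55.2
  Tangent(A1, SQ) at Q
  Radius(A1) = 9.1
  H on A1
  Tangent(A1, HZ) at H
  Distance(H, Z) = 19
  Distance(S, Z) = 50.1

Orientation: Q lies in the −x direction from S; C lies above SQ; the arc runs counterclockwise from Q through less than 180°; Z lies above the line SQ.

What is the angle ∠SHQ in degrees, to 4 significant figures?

131.2°

Checks: S.y = 0.00, Q.y = 0.00 ✓; |CH| = 9.100 ✓; ∠(CH, HZ) = 90.00° ✓; |HZ| = 19.00 ✓; |SZ| = 50.10 ✓.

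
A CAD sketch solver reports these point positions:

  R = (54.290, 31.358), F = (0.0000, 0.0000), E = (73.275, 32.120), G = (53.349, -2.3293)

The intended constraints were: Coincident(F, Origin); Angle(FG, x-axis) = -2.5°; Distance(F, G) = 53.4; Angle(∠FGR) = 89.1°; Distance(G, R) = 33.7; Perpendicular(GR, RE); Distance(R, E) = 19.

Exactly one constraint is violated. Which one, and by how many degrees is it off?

Perpendicular(GR, RE) — off by 3.90°.

F = (0.00, 0.00) ✓; FG at -2.500° ✓; |FG| = 53.40 ✓; ∠FGR = 89.10° ✓; |GR| = 33.70 ✓; ∠(GR, RE) = 86.10° ✗; |RE| = 19.00 ✓.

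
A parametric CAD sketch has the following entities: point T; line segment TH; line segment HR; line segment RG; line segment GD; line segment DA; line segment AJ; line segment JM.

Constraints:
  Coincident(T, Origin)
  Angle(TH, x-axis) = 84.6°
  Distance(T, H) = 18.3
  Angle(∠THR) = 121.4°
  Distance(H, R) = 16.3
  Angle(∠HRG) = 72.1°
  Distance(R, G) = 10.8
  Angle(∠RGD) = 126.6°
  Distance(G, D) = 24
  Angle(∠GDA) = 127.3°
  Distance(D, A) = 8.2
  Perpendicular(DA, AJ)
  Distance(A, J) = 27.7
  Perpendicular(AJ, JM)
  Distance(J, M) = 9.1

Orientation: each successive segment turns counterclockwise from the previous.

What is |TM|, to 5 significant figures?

25.709

T is at the origin; TH runs at 84.6° with length 18.3, so H = (1.7222, 18.219). ∠THR = 121.4° gives HR at 143.20° from the x-axis; with |HR| = 16.3, R = (-11.330, 27.983). ∠HRG = 72.1° gives RG at -108.90° from the x-axis; with |RG| = 10.8, G = (-14.828, 17.765). ∠RGD = 126.6° gives GD at -55.500° from the x-axis; with |GD| = 24.0, D = (-1.2343, -2.0139). ∠GDA = 127.3° gives DA at -2.8000° from the x-axis; with |DA| = 8.2, A = (6.9559, -2.4144). DA is perpendicular to AJ, so AJ runs at 87.200°; with |AJ| = 27.7, J = (8.3091, 25.252). AJ ⟂ JM, so JM runs at 177.20°; with |JM| = 9.1, M = (-0.78008, 25.697). Then |TM| = |M − T| = 25.709.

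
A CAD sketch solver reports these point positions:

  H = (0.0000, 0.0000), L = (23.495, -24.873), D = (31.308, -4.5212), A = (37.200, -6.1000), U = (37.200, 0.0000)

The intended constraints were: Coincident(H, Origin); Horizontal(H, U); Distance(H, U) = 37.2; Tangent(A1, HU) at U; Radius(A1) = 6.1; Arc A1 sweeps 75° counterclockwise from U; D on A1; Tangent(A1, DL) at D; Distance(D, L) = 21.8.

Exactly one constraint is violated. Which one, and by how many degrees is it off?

Tangent(A1, DL) at D — off by 6.00°.

H = (0.00, 0.00) ✓; H.y = 0.00, U.y = 0.00 ✓; |HU| = 37.20 ✓; ∠(AU, UH) = 90.00° ✓; |AU| = 6.100 ✓; bearing(A→D) − bearing(A→U) = 75.00° ✓; |AD| = 6.100 ✓; ∠(AD, DL) = 96.00° ✗; |DL| = 21.80 ✓.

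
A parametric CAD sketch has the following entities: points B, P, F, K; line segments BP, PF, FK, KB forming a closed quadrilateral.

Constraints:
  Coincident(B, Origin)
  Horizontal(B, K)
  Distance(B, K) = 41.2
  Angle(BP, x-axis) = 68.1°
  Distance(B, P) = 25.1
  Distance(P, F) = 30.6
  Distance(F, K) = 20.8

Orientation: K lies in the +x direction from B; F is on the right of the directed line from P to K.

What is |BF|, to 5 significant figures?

21.600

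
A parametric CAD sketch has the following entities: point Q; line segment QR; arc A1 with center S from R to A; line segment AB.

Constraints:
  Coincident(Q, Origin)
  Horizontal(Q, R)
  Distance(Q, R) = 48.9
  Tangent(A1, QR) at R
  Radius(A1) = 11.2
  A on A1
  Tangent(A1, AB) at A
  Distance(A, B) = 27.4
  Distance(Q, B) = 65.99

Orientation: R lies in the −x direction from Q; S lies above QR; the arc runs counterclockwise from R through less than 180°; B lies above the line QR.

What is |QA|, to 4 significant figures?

42.38

Q is at the origin; QR is horizontal with |QR| = 48.9 and R on the −x side, so R = (-48.90, 0.000). Tangency of A1 to QR means the radius SR is perpendicular to QR, so S = R + (0, 11.2) = (-48.90, 11.20). Since SA ⟂ AB (tangency), |SB| = √(11.2² + 27.4²) = 29.60 regardless of where A sits on A1. So B lies on both circle(Q, 65.99) and circle(S, 29.60); the above-QR intersection is B = (-51.99, 40.64). A is the foot of the tangent from B: A = (-39.03, 16.50).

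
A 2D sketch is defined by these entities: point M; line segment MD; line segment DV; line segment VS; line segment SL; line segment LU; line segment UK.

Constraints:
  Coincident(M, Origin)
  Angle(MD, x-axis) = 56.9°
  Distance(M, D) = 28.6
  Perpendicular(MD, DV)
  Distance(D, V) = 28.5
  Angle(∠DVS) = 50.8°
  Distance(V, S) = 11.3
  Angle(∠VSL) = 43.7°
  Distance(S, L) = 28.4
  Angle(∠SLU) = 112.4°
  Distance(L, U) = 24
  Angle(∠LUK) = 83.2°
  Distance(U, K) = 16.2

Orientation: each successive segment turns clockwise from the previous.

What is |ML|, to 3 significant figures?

51.8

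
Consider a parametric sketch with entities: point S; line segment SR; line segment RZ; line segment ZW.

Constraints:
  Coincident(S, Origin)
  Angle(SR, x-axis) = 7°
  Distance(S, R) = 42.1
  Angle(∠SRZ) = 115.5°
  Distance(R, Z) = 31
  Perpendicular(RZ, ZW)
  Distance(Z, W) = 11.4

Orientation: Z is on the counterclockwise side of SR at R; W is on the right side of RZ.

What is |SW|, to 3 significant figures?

69.7

∠SRZ = 115.5°, so RZ runs at 7.0° + (180° − 115.5°) = 71.5° from the x-axis; with |RZ| = 31.0, Z = R + 31.0·(cos 71.5°, sin 71.5°) = (51.6, 34.5). The perpendicularity gives ZW at right angles to RZ; with |ZW| = 11.4 on the right of RZ, W = Z + 11.4·(0.948, -0.317) = (62.4, 30.9). Then |SW| = |W − S| = 69.7.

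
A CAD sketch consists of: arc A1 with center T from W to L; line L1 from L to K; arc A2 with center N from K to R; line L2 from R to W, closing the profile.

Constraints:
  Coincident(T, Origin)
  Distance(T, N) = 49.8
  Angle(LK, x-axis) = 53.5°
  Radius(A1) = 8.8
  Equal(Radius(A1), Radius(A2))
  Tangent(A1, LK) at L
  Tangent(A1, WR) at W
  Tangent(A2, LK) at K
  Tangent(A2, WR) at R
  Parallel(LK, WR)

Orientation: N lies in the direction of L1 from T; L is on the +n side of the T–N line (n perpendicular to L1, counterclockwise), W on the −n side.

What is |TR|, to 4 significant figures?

50.57

The slot axis is L1's direction at 53.5°, so u = (cos 53.5°, sin 53.5°) = (0.5948, 0.8039) and n = (−sin 53.5°, cos 53.5°) = (-0.8039, 0.5948). T is at the origin and N lies 49.8 along u from T, so N = 49.8·u = (29.62, 40.03). Tangency of A1 to both parallel lines with radius 8.8 puts L and W at T ± 8.8·n: L = (-7.074, 5.234), W = (7.074, -5.234). Equal radii place K and R the same way about N: K = N + 8.8·n = (22.55, 45.27), R = N − 8.8·n = (36.70, 34.80). Then |TR| = |R − T| = 50.57.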